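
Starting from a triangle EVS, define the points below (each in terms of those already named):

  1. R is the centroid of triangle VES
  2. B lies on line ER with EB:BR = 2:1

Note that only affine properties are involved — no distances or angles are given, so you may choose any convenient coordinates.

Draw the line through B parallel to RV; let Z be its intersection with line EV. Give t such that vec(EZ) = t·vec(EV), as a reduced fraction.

Work in coordinates with E = (0, 0), V = (1, 0), S = (0, 1).
1. R is the centroid of triangle VES ⇒ R = (1/3, 1/3)
2. B lies on line ER with EB:BR = 2:1 ⇒ B = (2/9, 2/9)
through B parallel to RV: direction (2/3, -1/3); meets EV at Z = (2/3, 0)
Z = E + t·(V−E) with t = 2/3

t = 2/3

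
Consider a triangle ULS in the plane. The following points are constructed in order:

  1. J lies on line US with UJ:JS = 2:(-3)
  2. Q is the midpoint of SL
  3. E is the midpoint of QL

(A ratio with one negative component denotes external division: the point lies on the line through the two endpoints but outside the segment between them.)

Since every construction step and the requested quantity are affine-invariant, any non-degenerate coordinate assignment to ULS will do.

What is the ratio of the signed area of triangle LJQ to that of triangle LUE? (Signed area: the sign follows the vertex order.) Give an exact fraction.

[LJQ]:[LUE] = 6

Assign U = (0, 0), L = (1, 0), S = (0, 1) — the answer is frame-independent, so this choice is without loss of generality.
1. J lies on line US with UJ:JS = 2:(-3) ⇒ J = (0, -2)
2. Q is the midpoint of SL ⇒ Q = (1/2, 1/2)
3. E is the midpoint of QL ⇒ E = (3/4, 1/4)
2·[LJQ] = -3/2, 2·[LUE] = -1/4
[LJQ]:[LUE] = -3/2:-1/4 = 6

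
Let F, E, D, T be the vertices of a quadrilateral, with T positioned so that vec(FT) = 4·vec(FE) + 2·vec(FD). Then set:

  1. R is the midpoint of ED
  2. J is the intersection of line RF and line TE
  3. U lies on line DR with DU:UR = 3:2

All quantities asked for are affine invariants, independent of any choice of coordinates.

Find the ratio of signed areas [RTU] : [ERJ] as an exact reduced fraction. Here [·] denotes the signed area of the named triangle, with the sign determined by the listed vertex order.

[RTU]:[ERJ] = 2/5

Assign F = (0, 0), E = (1, 0), D = (0, 1), T = (4, 2) — the answer is frame-independent, so this choice is without loss of generality.
1. R is the midpoint of ED ⇒ R = (1/2, 1/2)
2. J is the intersection of line RF and line TE ⇒ J = (-2, -2)
3. U lies on line DR with DU:UR = 3:2 ⇒ U = (3/10, 7/10)
2·[RTU] = 1, 2·[ERJ] = 5/2
[RTU]:[ERJ] = 1:5/2 = 2/5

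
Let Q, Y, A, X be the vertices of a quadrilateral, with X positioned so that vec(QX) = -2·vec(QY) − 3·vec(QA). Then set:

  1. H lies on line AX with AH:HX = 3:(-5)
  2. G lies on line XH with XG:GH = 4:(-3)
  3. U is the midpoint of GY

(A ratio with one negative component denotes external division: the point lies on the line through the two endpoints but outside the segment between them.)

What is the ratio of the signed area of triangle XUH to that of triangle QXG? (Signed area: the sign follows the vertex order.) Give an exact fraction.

[XUH]:[QXG] = -3/8

Choose coordinates Q = (0, 0), Y = (1, 0), A = (0, 1), X = (-2, -3).
1. H lies on line AX with AH:HX = 3:(-5) ⇒ H = (3, 7)
2. G lies on line XH with XG:GH = 4:(-3) ⇒ G = (18, 37)
3. U is the midpoint of GY ⇒ U = (19/2, 37/2)
2·[XUH] = 15/2, 2·[QXG] = -20
[XUH]:[QXG] = 15/2:-20 = -3/8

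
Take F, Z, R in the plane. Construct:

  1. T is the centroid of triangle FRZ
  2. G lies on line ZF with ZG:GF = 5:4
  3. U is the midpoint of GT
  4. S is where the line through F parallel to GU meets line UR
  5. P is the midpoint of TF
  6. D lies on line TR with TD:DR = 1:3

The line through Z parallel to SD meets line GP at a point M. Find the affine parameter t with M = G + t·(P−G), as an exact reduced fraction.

t = -120/43

Work in coordinates with F = (0, 0), Z = (1, 0), R = (0, 1).
1. T is the centroid of triangle FRZ ⇒ T = (1/3, 1/3)
2. G lies on line ZF with ZG:GF = 5:4 ⇒ G = (4/9, 0)
3. U is the midpoint of GT ⇒ U = (7/18, 1/6)
4. S is where the line through F parallel to GU meets line UR ⇒ S = (-7/6, 7/2)
5. P is the midpoint of TF ⇒ P = (1/6, 1/6)
6. D lies on line TR with TD:DR = 1:3 ⇒ D = (1/4, 1/2)
through Z parallel to SD: direction (17/12, -3); meets GP at M = (472/387, -20/43)
M = G + t·(P−G) with t = -120/43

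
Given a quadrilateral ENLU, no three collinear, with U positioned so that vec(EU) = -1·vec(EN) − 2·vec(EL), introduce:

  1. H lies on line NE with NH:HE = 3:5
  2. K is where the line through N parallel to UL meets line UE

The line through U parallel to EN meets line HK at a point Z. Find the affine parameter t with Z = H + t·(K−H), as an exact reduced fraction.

t = -1/3

Work in coordinates with E = (0, 0), N = (1, 0), L = (0, 1), U = (-1, -2).
1. H lies on line NE with NH:HE = 3:5 ⇒ H = (5/8, 0)
2. K is where the line through N parallel to UL meets line UE ⇒ K = (3, 6)
through U parallel to EN: direction (1, 0); meets HK at Z = (-1/6, -2)
Z = H + t·(K−H) with t = -1/3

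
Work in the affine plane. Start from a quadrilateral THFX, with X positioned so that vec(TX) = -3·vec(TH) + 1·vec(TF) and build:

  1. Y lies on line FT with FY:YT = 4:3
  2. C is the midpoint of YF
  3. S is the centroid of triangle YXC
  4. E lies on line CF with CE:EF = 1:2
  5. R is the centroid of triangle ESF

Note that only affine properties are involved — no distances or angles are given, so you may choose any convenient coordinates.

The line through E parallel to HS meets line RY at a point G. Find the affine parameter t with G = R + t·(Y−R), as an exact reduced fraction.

t = -11/37

Set T = (0, 0), H = (1, 0), F = (0, 1), X = (-3, 1); any affine frame gives the same invariant.
1. Y lies on line FT with FY:YT = 4:3 ⇒ Y = (0, 3/7)
2. C is the midpoint of YF ⇒ C = (0, 5/7)
3. S is the centroid of triangle YXC ⇒ S = (-1, 5/7)
4. E lies on line CF with CE:EF = 1:2 ⇒ E = (0, 17/21)
5. R is the centroid of triangle ESF ⇒ R = (-1/3, 53/63)
through E parallel to HS: direction (-2, 5/7); meets RY at G = (-16/37, 107/111)
G = R + t·(Y−R) with t = -11/37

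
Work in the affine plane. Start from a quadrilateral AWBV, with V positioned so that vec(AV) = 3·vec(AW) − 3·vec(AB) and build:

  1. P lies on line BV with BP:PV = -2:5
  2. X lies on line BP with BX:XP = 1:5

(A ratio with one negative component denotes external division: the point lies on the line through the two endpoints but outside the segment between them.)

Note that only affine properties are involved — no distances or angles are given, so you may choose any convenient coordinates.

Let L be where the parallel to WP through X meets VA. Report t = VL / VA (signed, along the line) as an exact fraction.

Choose coordinates A = (0, 0), W = (1, 0), B = (0, 1), V = (3, -3).
1. P lies on line BV with BP:PV = -2:5 ⇒ P = (-2, 11/3)
2. X lies on line BP with BX:XP = 1:5 ⇒ X = (-1/3, 13/9)
through X parallel to WP: direction (-3, 11/3); meets VA at L = (14/3, -14/3)
L = V + t·(A−V) with t = -5/9

t = -5/9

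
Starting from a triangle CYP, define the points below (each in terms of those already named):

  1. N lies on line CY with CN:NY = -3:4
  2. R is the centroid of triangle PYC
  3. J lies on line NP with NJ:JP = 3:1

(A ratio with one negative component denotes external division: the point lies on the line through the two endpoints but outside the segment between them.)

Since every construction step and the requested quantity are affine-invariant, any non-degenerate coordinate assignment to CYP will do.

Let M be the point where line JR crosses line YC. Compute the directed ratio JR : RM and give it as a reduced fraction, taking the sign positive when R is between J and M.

JR:RM = 5/4

Set C = (0, 0), Y = (1, 0), P = (0, 1); any affine frame gives the same invariant.
1. N lies on line CY with CN:NY = -3:4 ⇒ N = (-3, 0)
2. R is the centroid of triangle PYC ⇒ R = (1/3, 1/3)
3. J lies on line NP with NJ:JP = 3:1 ⇒ J = (-3/4, 3/4)
line JR meets YC at M = (6/5, 0)
R = J + t·(M−J) with t = 5/9, so JR:RM = 5/9:4/9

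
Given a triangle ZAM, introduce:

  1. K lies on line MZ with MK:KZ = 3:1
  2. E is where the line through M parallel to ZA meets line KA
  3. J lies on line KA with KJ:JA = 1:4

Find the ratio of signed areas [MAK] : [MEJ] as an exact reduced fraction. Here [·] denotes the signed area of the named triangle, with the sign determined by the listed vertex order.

[MAK]:[MEJ] = -5/16

Choose coordinates Z = (0, 0), A = (1, 0), M = (0, 1).
1. K lies on line MZ with MK:KZ = 3:1 ⇒ K = (0, 1/4)
2. E is where the line through M parallel to ZA meets line KA ⇒ E = (-3, 1)
3. J lies on line KA with KJ:JA = 1:4 ⇒ J = (1/5, 1/5)
2·[MAK] = -3/4, 2·[MEJ] = 12/5
[MAK]:[MEJ] = -3/4:12/5 = -5/16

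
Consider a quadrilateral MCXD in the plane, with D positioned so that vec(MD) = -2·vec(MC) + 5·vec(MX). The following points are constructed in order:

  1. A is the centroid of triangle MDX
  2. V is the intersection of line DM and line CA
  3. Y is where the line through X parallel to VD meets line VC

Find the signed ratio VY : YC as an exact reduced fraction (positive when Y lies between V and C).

Set M = (0, 0), C = (1, 0), X = (0, 1), D = (-2, 5); any affine frame gives the same invariant.
1. A is the centroid of triangle MDX ⇒ A = (-2/3, 2)
2. V is the intersection of line DM and line CA ⇒ V = (-12/13, 30/13)
3. Y is where the line through X parallel to VD meets line VC ⇒ Y = (-2/13, 18/13)
Y = V + t·(C−V) with t = 2/5, so VY:YC = t:(1−t) = 2/5:3/5

VY:YC = 2/3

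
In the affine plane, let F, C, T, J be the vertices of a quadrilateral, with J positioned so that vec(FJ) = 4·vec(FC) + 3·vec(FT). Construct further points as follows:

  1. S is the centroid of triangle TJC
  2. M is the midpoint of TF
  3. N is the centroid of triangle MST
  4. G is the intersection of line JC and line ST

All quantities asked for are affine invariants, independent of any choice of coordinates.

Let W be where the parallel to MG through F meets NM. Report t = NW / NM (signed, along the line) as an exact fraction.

Choose coordinates F = (0, 0), C = (1, 0), T = (0, 1), J = (4, 3).
1. S is the centroid of triangle TJC ⇒ S = (5/3, 4/3)
2. M is the midpoint of TF ⇒ M = (0, 1/2)
3. N is the centroid of triangle MST ⇒ N = (5/9, 17/18)
4. G is the intersection of line JC and line ST ⇒ G = (5/2, 3/2)
through F parallel to MG: direction (5/2, 1); meets NM at W = (-5/4, -1/2)
W = N + t·(M−N) with t = 13/4

t = 13/4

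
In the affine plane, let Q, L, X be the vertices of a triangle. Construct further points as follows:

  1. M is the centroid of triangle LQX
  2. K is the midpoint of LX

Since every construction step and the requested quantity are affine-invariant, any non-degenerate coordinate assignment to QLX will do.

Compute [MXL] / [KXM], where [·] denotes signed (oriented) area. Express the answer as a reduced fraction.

[MXL]:[KXM] = -2

Assign Q = (0, 0), L = (1, 0), X = (0, 1) — the answer is frame-independent, so this choice is without loss of generality.
1. M is the centroid of triangle LQX ⇒ M = (1/3, 1/3)
2. K is the midpoint of LX ⇒ K = (1/2, 1/2)
2·[MXL] = -1/3, 2·[KXM] = 1/6
[MXL]:[KXM] = -1/3:1/6 = -2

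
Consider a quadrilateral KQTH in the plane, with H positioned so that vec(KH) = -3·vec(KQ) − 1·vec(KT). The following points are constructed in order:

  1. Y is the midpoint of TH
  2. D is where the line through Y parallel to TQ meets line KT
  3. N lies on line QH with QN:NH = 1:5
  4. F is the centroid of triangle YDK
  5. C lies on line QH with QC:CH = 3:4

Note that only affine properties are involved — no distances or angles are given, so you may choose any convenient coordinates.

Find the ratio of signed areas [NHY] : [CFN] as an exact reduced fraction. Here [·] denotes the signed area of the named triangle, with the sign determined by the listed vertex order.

Choose coordinates K = (0, 0), Q = (1, 0), T = (0, 1), H = (-3, -1).
1. Y is the midpoint of TH ⇒ Y = (-3/2, 0)
2. D is where the line through Y parallel to TQ meets line KT ⇒ D = (0, -3/2)
3. N lies on line QH with QN:NH = 1:5 ⇒ N = (1/3, -1/6)
4. F is the centroid of triangle YDK ⇒ F = (-1/2, -1/2)
5. C lies on line QH with QC:CH = 3:4 ⇒ C = (-5/7, -3/7)
2·[NHY] = -25/12, 2·[CFN] = 11/84
[NHY]:[CFN] = -25/12:11/84 = -175/11

[NHY]:[CFN] = -175/11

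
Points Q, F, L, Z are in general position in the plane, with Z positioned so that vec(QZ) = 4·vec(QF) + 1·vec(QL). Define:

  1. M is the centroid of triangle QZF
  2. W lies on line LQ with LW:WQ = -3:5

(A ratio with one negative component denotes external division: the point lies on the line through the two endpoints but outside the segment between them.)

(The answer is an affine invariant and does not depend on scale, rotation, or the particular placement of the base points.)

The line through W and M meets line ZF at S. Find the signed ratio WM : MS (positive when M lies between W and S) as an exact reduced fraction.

WM:MS = 49/2

Assign Q = (0, 0), F = (1, 0), L = (0, 1), Z = (4, 1) — the answer is frame-independent, so this choice is without loss of generality.
1. M is the centroid of triangle QZF ⇒ M = (5/3, 1/3)
2. W lies on line LQ with LW:WQ = -3:5 ⇒ W = (0, 5/2)
line WM meets ZF at S = (85/49, 12/49)
M = W + t·(S−W) with t = 49/51, so WM:MS = 49/51:2/51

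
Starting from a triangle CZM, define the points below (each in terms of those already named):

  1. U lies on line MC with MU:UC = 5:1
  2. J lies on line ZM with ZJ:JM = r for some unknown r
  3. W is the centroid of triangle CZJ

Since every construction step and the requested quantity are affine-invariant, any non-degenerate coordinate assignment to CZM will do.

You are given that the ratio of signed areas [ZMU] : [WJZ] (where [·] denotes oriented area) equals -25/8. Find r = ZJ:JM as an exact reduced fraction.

Set C = (0, 0), Z = (1, 0), M = (0, 1); any affine frame gives the same invariant.
1. U lies on line MC with MU:UC = 5:1 ⇒ U = (0, 1/6)
2. With ZJ:JM = r, write λ = r/(r+1) so J = Z + λ·(M−Z); J is affine-linear in λ
3. W is the centroid of triangle CZJ ⇒ W is an affine combination of earlier points and hence also affine-linear in λ
Every point depending on J is an affine combination of J and λ-independent points, so each such coordinate is linear in λ; the λ² term in each signed area is a multiple of (M−Z)×(M−Z) = 0, so 2·[ZMU] and 2·[WJZ] are each linear in λ. Evaluating at λ=0 and λ=1:
  2·[ZMU] = 5/6,   2·[WJZ] = -1/3·λ
So [ZMU]:[WJZ] = (5/6) / (-1/3·λ). Setting this equal to -25/8:
  5/6 = -25/8·(-1/3·λ)  ⇒  λ = 4/5
Then r = λ/(1−λ) = (4/5)/(1/5) = 4. Check: with r = 4, J = (1/5, 4/5) and [ZMU]:[WJZ] = -25/8 as required.

r = 4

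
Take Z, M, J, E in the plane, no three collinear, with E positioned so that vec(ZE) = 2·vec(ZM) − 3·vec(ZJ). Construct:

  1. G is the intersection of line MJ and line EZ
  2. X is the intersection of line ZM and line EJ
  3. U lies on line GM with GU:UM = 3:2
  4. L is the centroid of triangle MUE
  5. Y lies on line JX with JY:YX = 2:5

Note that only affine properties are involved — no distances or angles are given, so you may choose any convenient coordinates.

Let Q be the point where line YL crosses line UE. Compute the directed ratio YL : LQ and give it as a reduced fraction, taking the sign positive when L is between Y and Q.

YL:LQ = -15/28

Choose coordinates Z = (0, 0), M = (1, 0), J = (0, 1), E = (2, -3).
1. G is the intersection of line MJ and line EZ ⇒ G = (-2, 3)
2. X is the intersection of line ZM and line EJ ⇒ X = (1/2, 0)
3. U lies on line GM with GU:UM = 3:2 ⇒ U = (-1/5, 6/5)
4. L is the centroid of triangle MUE ⇒ L = (14/15, -3/5)
5. Y lies on line JX with JY:YX = 2:5 ⇒ Y = (1/7, 5/7)
line YL meets UE at Q = (-122/225, 139/75)
L = Y + t·(Q−Y) with t = -15/13, so YL:LQ = -15/13:28/13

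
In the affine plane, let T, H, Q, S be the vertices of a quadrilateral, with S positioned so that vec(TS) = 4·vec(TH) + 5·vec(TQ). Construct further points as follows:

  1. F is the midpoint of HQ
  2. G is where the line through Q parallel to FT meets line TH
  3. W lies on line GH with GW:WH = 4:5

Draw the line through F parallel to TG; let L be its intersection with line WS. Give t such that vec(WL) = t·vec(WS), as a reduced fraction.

t = 1/10

Assign T = (0, 0), H = (1, 0), Q = (0, 1), S = (4, 5) — the answer is frame-independent, so this choice is without loss of generality.
1. F is the midpoint of HQ ⇒ F = (1/2, 1/2)
2. G is where the line through Q parallel to FT meets line TH ⇒ G = (-1, 0)
3. W lies on line GH with GW:WH = 4:5 ⇒ W = (-1/9, 0)
through F parallel to TG: direction (-1, 0); meets WS at L = (3/10, 1/2)
L = W + t·(S−W) with t = 1/10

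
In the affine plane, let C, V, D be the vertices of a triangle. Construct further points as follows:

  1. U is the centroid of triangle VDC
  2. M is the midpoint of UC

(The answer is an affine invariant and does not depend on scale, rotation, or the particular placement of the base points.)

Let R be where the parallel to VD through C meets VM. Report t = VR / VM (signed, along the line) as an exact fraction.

Set C = (0, 0), V = (1, 0), D = (0, 1); any affine frame gives the same invariant.
1. U is the centroid of triangle VDC ⇒ U = (1/3, 1/3)
2. M is the midpoint of UC ⇒ M = (1/6, 1/6)
through C parallel to VD: direction (-1, 1); meets VM at R = (-1/4, 1/4)
R = V + t·(M−V) with t = 3/2

t = 3/2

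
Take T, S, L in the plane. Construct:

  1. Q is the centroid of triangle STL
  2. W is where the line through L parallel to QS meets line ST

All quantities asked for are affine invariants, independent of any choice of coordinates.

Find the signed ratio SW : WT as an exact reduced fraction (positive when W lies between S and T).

Assign T = (0, 0), S = (1, 0), L = (0, 1) — the answer is frame-independent, so this choice is without loss of generality.
1. Q is the centroid of triangle STL ⇒ Q = (1/3, 1/3)
2. W is where the line through L parallel to QS meets line ST ⇒ W = (2, 0)
W = S + t·(T−S) with t = -1, so SW:WT = t:(1−t) = -1:2

SW:WT = -1/2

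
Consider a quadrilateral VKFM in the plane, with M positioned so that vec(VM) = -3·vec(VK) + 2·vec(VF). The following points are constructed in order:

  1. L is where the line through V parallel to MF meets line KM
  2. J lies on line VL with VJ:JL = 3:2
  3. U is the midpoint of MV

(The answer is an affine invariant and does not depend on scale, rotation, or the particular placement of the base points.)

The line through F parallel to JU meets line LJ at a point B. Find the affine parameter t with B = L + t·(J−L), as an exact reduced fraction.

t = -3

Choose coordinates V = (0, 0), K = (1, 0), F = (0, 1), M = (-3, 2).
1. L is where the line through V parallel to MF meets line KM ⇒ L = (3, -1)
2. J lies on line VL with VJ:JL = 3:2 ⇒ J = (9/5, -3/5)
3. U is the midpoint of MV ⇒ U = (-3/2, 1)
through F parallel to JU: direction (-33/10, 8/5); meets LJ at B = (33/5, -11/5)
B = L + t·(J−L) with t = -3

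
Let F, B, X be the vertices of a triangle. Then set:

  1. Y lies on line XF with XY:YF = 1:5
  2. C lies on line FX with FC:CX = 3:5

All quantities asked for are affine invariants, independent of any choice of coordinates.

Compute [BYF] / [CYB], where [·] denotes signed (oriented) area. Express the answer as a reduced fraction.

[BYF]:[CYB] = -20/11

Work in coordinates with F = (0, 0), B = (1, 0), X = (0, 1).
1. Y lies on line XF with XY:YF = 1:5 ⇒ Y = (0, 5/6)
2. C lies on line FX with FC:CX = 3:5 ⇒ C = (0, 3/8)
2·[BYF] = 5/6, 2·[CYB] = -11/24
[BYF]:[CYB] = 5/6:-11/24 = -20/11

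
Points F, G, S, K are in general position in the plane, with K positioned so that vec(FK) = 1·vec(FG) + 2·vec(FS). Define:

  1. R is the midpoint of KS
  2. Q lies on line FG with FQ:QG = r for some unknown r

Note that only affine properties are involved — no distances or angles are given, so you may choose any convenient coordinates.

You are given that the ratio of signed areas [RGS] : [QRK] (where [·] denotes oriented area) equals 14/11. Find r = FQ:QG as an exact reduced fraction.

Work in coordinates with F = (0, 0), G = (1, 0), S = (0, 1), K = (1, 2).
1. R is the midpoint of KS ⇒ R = (1/2, 3/2)
2. With FQ:QG = r, write λ = r/(r+1) so Q = F + λ·(G−F); Q is affine-linear in λ
Every point depending on Q is an affine combination of Q and λ-independent points, so each such coordinate is linear in λ; the λ² term in each signed area is a multiple of (G−F)×(G−F) = 0, so 2·[RGS] and 2·[QRK] are each linear in λ. Evaluating at λ=0 and λ=1:
  2·[RGS] = -1,   2·[QRK] = -1/2·λ − 1/2
So [RGS]:[QRK] = (-1) / (-1/2·λ − 1/2). Setting this equal to 14/11:
  -1 = 14/11·(-1/2·λ − 1/2)  ⇒  λ = 4/7
Then r = λ/(1−λ) = (4/7)/(3/7) = 4/3. Check: with r = 4/3, Q = (4/7, 0) and [RGS]:[QRK] = 14/11 as required.

r = 4/3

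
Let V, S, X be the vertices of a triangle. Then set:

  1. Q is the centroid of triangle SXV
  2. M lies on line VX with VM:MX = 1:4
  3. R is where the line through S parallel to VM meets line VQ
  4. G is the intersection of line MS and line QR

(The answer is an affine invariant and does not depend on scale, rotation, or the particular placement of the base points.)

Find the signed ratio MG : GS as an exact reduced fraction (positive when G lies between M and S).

MG:GS = 1/5

Assign V = (0, 0), S = (1, 0), X = (0, 1) — the answer is frame-independent, so this choice is without loss of generality.
1. Q is the centroid of triangle SXV ⇒ Q = (1/3, 1/3)
2. M lies on line VX with VM:MX = 1:4 ⇒ M = (0, 1/5)
3. R is where the line through S parallel to VM meets line VQ ⇒ R = (1, 1)
4. G is the intersection of line MS and line QR ⇒ G = (1/6, 1/6)
G = M + t·(S−M) with t = 1/6, so MG:GS = t:(1−t) = 1/6:5/6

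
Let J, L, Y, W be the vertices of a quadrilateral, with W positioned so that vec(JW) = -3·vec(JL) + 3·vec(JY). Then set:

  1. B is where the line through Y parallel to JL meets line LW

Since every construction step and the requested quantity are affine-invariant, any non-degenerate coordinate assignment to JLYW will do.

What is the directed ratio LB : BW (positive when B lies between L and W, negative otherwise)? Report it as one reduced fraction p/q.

Set J = (0, 0), L = (1, 0), Y = (0, 1), W = (-3, 3); any affine frame gives the same invariant.
1. B is where the line through Y parallel to JL meets line LW ⇒ B = (-1/3, 1)
B = L + t·(W−L) with t = 1/3, so LB:BW = t:(1−t) = 1/3:2/3

LB:BW = 1/2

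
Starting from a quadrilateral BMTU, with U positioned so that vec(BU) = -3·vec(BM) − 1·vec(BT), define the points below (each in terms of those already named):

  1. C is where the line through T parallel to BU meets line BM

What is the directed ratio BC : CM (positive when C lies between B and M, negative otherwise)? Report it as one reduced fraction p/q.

Work in coordinates with B = (0, 0), M = (1, 0), T = (0, 1), U = (-3, -1).
1. C is where the line through T parallel to BU meets line BM ⇒ C = (-3, 0)
C = B + t·(M−B) with t = -3, so BC:CM = t:(1−t) = -3:4

BC:CM = -3/4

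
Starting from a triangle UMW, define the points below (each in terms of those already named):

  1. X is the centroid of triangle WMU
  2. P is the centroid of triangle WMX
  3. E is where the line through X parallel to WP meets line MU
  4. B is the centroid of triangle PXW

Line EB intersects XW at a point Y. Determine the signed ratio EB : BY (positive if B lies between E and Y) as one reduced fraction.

EB:BY = 4/5

Assign U = (0, 0), M = (1, 0), W = (0, 1) — the answer is frame-independent, so this choice is without loss of generality.
1. X is the centroid of triangle WMU ⇒ X = (1/3, 1/3)
2. P is the centroid of triangle WMX ⇒ P = (4/9, 4/9)
3. E is where the line through X parallel to WP meets line MU ⇒ E = (3/5, 0)
4. B is the centroid of triangle PXW ⇒ B = (7/27, 16/27)
line EB meets XW at Y = (-1/6, 4/3)
B = E + t·(Y−E) with t = 4/9, so EB:BY = 4/9:5/9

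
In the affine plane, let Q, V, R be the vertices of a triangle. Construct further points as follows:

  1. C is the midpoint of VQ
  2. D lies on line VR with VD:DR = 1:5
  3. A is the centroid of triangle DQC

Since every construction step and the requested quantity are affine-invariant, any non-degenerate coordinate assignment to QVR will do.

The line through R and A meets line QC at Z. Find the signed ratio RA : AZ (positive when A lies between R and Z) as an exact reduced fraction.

RA:AZ = 17

Work in coordinates with Q = (0, 0), V = (1, 0), R = (0, 1).
1. C is the midpoint of VQ ⇒ C = (1/2, 0)
2. D lies on line VR with VD:DR = 1:5 ⇒ D = (5/6, 1/6)
3. A is the centroid of triangle DQC ⇒ A = (4/9, 1/18)
line RA meets QC at Z = (8/17, 0)
A = R + t·(Z−R) with t = 17/18, so RA:AZ = 17/18:1/18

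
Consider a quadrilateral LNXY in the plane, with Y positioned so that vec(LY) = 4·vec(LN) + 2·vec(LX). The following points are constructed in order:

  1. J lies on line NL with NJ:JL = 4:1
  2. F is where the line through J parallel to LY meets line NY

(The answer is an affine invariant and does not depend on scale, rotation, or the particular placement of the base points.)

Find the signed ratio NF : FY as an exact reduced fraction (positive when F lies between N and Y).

Choose coordinates L = (0, 0), N = (1, 0), X = (0, 1), Y = (4, 2).
1. J lies on line NL with NJ:JL = 4:1 ⇒ J = (1/5, 0)
2. F is where the line through J parallel to LY meets line NY ⇒ F = (17/5, 8/5)
F = N + t·(Y−N) with t = 4/5, so NF:FY = t:(1−t) = 4/5:1/5

NF:FY = 4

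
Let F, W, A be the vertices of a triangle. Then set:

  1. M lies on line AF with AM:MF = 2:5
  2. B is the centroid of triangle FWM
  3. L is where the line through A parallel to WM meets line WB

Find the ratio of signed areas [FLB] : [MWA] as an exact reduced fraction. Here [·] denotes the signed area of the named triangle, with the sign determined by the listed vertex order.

[FLB]:[MWA] = 11/6

Work in coordinates with F = (0, 0), W = (1, 0), A = (0, 1).
1. M lies on line AF with AM:MF = 2:5 ⇒ M = (0, 5/7)
2. B is the centroid of triangle FWM ⇒ B = (1/3, 5/21)
3. L is where the line through A parallel to WM meets line WB ⇒ L = (9/5, -2/7)
2·[FLB] = 11/21, 2·[MWA] = 2/7
[FLB]:[MWA] = 11/21:2/7 = 11/6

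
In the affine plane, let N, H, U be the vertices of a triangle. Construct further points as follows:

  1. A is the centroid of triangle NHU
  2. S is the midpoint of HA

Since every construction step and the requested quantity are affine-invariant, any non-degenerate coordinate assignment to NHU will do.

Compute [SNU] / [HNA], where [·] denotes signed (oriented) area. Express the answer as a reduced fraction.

Set N = (0, 0), H = (1, 0), U = (0, 1); any affine frame gives the same invariant.
1. A is the centroid of triangle NHU ⇒ A = (1/3, 1/3)
2. S is the midpoint of HA ⇒ S = (2/3, 1/6)
2·[SNU] = -2/3, 2·[HNA] = -1/3
[SNU]:[HNA] = -2/3:-1/3 = 2

[SNU]:[HNA] = 2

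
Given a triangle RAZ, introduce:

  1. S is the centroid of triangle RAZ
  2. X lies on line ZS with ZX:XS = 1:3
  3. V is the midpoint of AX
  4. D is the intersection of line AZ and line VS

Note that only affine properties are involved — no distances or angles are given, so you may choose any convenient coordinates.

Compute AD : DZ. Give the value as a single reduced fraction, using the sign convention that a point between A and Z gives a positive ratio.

Choose coordinates R = (0, 0), A = (1, 0), Z = (0, 1).
1. S is the centroid of triangle RAZ ⇒ S = (1/3, 1/3)
2. X lies on line ZS with ZX:XS = 1:3 ⇒ X = (1/12, 5/6)
3. V is the midpoint of AX ⇒ V = (13/24, 5/12)
4. D is the intersection of line AZ and line VS ⇒ D = (4/7, 3/7)
D = A + t·(Z−A) with t = 3/7, so AD:DZ = t:(1−t) = 3/7:4/7

AD:DZ = 3/4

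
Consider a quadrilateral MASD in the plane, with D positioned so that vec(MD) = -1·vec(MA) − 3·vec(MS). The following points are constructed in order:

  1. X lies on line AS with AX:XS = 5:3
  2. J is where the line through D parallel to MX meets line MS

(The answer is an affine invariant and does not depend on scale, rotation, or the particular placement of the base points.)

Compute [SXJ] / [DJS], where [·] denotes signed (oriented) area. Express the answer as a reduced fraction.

[SXJ]:[DJS] = -3/8

Assign M = (0, 0), A = (1, 0), S = (0, 1), D = (-1, -3) — the answer is frame-independent, so this choice is without loss of generality.
1. X lies on line AS with AX:XS = 5:3 ⇒ X = (3/8, 5/8)
2. J is where the line through D parallel to MX meets line MS ⇒ J = (0, -4/3)
2·[SXJ] = -7/8, 2·[DJS] = 7/3
[SXJ]:[DJS] = -7/8:7/3 = -3/8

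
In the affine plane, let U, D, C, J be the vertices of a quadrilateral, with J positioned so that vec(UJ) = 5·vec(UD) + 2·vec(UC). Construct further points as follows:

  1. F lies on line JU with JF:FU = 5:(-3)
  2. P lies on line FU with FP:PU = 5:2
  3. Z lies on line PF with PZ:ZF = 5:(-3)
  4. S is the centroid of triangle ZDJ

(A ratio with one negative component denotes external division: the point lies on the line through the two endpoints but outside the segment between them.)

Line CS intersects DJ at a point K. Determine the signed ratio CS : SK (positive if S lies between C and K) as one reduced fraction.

CS:SK = 137/115

Assign U = (0, 0), D = (1, 0), C = (0, 1), J = (5, 2) — the answer is frame-independent, so this choice is without loss of generality.
1. F lies on line JU with JF:FU = 5:(-3) ⇒ F = (-15/2, -3)
2. P lies on line FU with FP:PU = 5:2 ⇒ P = (-15/7, -6/7)
3. Z lies on line PF with PZ:ZF = 5:(-3) ⇒ Z = (-435/28, -87/14)
4. S is the centroid of triangle ZDJ ⇒ S = (-89/28, -59/42)
line CS meets DJ at K = (-801/137, -469/137)
S = C + t·(K−C) with t = 137/252, so CS:SK = 137/252:115/252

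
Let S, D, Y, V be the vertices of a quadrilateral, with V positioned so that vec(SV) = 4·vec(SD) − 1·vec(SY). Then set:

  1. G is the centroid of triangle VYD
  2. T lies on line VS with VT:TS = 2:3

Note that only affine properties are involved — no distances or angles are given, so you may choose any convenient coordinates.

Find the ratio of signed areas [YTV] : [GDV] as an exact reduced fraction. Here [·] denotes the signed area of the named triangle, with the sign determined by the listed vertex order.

[YTV]:[GDV] = 12/5

Choose coordinates S = (0, 0), D = (1, 0), Y = (0, 1), V = (4, -1).
1. G is the centroid of triangle VYD ⇒ G = (5/3, 0)
2. T lies on line VS with VT:TS = 2:3 ⇒ T = (12/5, -3/5)
2·[YTV] = 8/5, 2·[GDV] = 2/3
[YTV]:[GDV] = 8/5:2/3 = 12/5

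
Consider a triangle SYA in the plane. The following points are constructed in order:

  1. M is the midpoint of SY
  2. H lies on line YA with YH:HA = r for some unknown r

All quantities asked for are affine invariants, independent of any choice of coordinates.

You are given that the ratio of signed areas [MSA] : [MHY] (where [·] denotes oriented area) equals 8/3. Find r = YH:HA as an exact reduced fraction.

r = 3/5

Choose coordinates S = (0, 0), Y = (1, 0), A = (0, 1).
1. M is the midpoint of SY ⇒ M = (1/2, 0)
2. With YH:HA = r, write λ = r/(r+1) so H = Y + λ·(A−Y); H is affine-linear in λ
Every point depending on H is an affine combination of H and λ-independent points, so each such coordinate is linear in λ; the λ² term in each signed area is a multiple of (A−Y)×(A−Y) = 0, so 2·[MSA] and 2·[MHY] are each linear in λ. Evaluating at λ=0 and λ=1:
  2·[MSA] = -1/2,   2·[MHY] = -1/2·λ
So [MSA]:[MHY] = (-1/2) / (-1/2·λ). Setting this equal to 8/3:
  -1/2 = 8/3·(-1/2·λ)  ⇒  λ = 3/8
Then r = λ/(1−λ) = (3/8)/(5/8) = 3/5. Check: with r = 3/5, H = (5/8, 3/8) and [MSA]:[MHY] = 8/3 as required.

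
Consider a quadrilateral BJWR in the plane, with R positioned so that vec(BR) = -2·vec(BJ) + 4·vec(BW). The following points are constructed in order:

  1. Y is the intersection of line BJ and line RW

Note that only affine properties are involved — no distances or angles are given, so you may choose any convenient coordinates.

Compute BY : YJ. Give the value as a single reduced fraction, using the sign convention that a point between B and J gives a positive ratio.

Work in coordinates with B = (0, 0), J = (1, 0), W = (0, 1), R = (-2, 4).
1. Y is the intersection of line BJ and line RW ⇒ Y = (2/3, 0)
Y = B + t·(J−B) with t = 2/3, so BY:YJ = t:(1−t) = 2/3:1/3

BY:YJ = 2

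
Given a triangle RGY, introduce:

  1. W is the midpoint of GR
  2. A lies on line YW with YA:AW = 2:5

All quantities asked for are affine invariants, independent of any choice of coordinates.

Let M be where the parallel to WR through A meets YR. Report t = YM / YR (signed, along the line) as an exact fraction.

Choose coordinates R = (0, 0), G = (1, 0), Y = (0, 1).
1. W is the midpoint of GR ⇒ W = (1/2, 0)
2. A lies on line YW with YA:AW = 2:5 ⇒ A = (1/7, 5/7)
through A parallel to WR: direction (-1/2, 0); meets YR at M = (0, 5/7)
M = Y + t·(R−Y) with t = 2/7

t = 2/7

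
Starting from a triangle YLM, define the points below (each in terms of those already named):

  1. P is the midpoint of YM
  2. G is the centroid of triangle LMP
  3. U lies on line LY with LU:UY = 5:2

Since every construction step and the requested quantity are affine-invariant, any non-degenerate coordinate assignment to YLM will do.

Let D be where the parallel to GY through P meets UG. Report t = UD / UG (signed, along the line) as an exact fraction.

Choose coordinates Y = (0, 0), L = (1, 0), M = (0, 1).
1. P is the midpoint of YM ⇒ P = (0, 1/2)
2. G is the centroid of triangle LMP ⇒ G = (1/3, 1/2)
3. U lies on line LY with LU:UY = 5:2 ⇒ U = (2/7, 0)
through P parallel to GY: direction (-1/3, -1/2); meets UG at D = (7/18, 13/12)
D = U + t·(G−U) with t = 13/6

t = 13/6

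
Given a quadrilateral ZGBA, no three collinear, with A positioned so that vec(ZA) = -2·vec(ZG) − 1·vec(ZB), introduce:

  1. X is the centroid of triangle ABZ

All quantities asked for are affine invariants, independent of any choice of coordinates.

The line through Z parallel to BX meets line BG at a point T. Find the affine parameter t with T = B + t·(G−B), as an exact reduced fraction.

t = 2/5

Assign Z = (0, 0), G = (1, 0), B = (0, 1), A = (-2, -1) — the answer is frame-independent, so this choice is without loss of generality.
1. X is the centroid of triangle ABZ ⇒ X = (-2/3, 0)
through Z parallel to BX: direction (-2/3, -1); meets BG at T = (2/5, 3/5)
T = B + t·(G−B) with t = 2/5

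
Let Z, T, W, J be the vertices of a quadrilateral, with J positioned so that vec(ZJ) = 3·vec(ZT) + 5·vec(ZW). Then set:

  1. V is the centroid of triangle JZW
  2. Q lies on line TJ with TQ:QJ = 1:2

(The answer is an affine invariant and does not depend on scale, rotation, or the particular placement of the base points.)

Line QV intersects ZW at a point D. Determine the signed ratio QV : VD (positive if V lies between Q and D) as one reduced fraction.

QV:VD = 2/3

Choose coordinates Z = (0, 0), T = (1, 0), W = (0, 1), J = (3, 5).
1. V is the centroid of triangle JZW ⇒ V = (1, 2)
2. Q lies on line TJ with TQ:QJ = 1:2 ⇒ Q = (5/3, 5/3)
line QV meets ZW at D = (0, 5/2)
V = Q + t·(D−Q) with t = 2/5, so QV:VD = 2/5:3/5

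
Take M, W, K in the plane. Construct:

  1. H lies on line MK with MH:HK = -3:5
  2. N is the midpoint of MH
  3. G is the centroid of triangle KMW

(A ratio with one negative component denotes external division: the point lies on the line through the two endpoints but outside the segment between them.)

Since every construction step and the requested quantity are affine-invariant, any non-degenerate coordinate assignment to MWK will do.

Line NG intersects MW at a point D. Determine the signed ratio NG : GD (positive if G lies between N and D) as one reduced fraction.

NG:GD = -13/4

Choose coordinates M = (0, 0), W = (1, 0), K = (0, 1).
1. H lies on line MK with MH:HK = -3:5 ⇒ H = (0, -3/2)
2. N is the midpoint of MH ⇒ N = (0, -3/4)
3. G is the centroid of triangle KMW ⇒ G = (1/3, 1/3)
line NG meets MW at D = (3/13, 0)
G = N + t·(D−N) with t = 13/9, so NG:GD = 13/9:-4/9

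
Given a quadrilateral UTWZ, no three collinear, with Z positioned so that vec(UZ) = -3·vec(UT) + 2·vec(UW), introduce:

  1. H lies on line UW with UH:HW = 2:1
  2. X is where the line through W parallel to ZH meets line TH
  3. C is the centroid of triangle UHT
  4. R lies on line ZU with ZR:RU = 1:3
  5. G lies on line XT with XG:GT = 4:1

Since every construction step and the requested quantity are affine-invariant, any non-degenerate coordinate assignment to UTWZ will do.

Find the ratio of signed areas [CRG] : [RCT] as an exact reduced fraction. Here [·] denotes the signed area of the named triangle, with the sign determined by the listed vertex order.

[CRG]:[RCT] = -9/5

Set U = (0, 0), T = (1, 0), W = (0, 1), Z = (-3, 2); any affine frame gives the same invariant.
1. H lies on line UW with UH:HW = 2:1 ⇒ H = (0, 2/3)
2. X is where the line through W parallel to ZH meets line TH ⇒ X = (-3/2, 5/3)
3. C is the centroid of triangle UHT ⇒ C = (1/3, 2/9)
4. R lies on line ZU with ZR:RU = 1:3 ⇒ R = (-9/4, 3/2)
5. G lies on line XT with XG:GT = 4:1 ⇒ G = (1/2, 1/3)
2·[CRG] = -1/2, 2·[RCT] = 5/18
[CRG]:[RCT] = -1/2:5/18 = -9/5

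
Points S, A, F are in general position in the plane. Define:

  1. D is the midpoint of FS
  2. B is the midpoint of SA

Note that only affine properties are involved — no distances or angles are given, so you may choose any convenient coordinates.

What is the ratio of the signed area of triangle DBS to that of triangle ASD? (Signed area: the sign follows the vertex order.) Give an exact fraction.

Set S = (0, 0), A = (1, 0), F = (0, 1); any affine frame gives the same invariant.
1. D is the midpoint of FS ⇒ D = (0, 1/2)
2. B is the midpoint of SA ⇒ B = (1/2, 0)
2·[DBS] = -1/4, 2·[ASD] = -1/2
[DBS]:[ASD] = -1/4:-1/2 = 1/2

[DBS]:[ASD] = 1/2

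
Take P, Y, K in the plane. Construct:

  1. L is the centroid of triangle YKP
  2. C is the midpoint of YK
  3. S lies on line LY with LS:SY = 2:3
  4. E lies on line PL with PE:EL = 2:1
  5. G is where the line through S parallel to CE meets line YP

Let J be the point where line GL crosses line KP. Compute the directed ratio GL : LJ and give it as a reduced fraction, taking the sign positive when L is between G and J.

Assign P = (0, 0), Y = (1, 0), K = (0, 1) — the answer is frame-independent, so this choice is without loss of generality.
1. L is the centroid of triangle YKP ⇒ L = (1/3, 1/3)
2. C is the midpoint of YK ⇒ C = (1/2, 1/2)
3. S lies on line LY with LS:SY = 2:3 ⇒ S = (3/5, 1/5)
4. E lies on line PL with PE:EL = 2:1 ⇒ E = (2/9, 2/9)
5. G is where the line through S parallel to CE meets line YP ⇒ G = (2/5, 0)
line GL meets KP at J = (0, 2)
L = G + t·(J−G) with t = 1/6, so GL:LJ = 1/6:5/6

GL:LJ = 1/5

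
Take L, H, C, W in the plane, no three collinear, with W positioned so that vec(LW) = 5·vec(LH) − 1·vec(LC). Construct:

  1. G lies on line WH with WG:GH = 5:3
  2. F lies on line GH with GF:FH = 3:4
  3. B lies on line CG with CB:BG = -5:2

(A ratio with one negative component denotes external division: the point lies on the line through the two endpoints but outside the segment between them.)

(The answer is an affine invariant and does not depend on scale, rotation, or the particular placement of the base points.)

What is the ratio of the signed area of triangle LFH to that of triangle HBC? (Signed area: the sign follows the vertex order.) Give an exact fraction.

Choose coordinates L = (0, 0), H = (1, 0), C = (0, 1), W = (5, -1).
1. G lies on line WH with WG:GH = 5:3 ⇒ G = (5/2, -3/8)
2. F lies on line GH with GF:FH = 3:4 ⇒ F = (13/7, -3/14)
3. B lies on line CG with CB:BG = -5:2 ⇒ B = (25/6, -31/24)
2·[LFH] = 3/14, 2·[HBC] = 15/8
[LFH]:[HBC] = 3/14:15/8 = 4/35

[LFH]:[HBC] = 4/35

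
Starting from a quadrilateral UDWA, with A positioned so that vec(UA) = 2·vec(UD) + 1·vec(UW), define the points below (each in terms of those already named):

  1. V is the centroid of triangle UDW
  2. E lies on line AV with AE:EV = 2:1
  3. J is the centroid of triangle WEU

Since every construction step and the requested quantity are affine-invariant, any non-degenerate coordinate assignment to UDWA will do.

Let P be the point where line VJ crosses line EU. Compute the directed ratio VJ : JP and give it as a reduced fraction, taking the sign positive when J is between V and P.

Set U = (0, 0), D = (1, 0), W = (0, 1), A = (2, 1); any affine frame gives the same invariant.
1. V is the centroid of triangle UDW ⇒ V = (1/3, 1/3)
2. E lies on line AV with AE:EV = 2:1 ⇒ E = (8/9, 5/9)
3. J is the centroid of triangle WEU ⇒ J = (8/27, 14/27)
line VJ meets EU at P = (16/45, 2/9)
J = V + t·(P−V) with t = -5/3, so VJ:JP = -5/3:8/3

VJ:JP = -5/8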